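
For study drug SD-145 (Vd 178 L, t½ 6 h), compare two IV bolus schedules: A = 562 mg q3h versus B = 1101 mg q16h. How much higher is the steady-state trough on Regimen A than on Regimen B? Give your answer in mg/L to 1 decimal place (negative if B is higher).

6.5 mg/L

Regimen A: f = (1/2)^(3/6) ≈ 0.7071; Cmin,ss = (562/178)·f/(1−f) ≈ 7.622 mg/L.
Regimen B: f = (1/2)^(16/6) ≈ 0.1575; Cmin,ss = (1101/178)·f/(1−f) ≈ 1.156 mg/L.
Difference ≈ 7.622 − 1.156 ≈ 6.466 mg/L.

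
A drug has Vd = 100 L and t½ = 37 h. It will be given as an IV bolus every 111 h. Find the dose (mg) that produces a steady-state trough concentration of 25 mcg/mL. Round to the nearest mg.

17500 mg

τ/t½ = 111/37 ≈ 3, so f = (1/2)^(111/37) ≈ 0.125000.
Cmin,ss = (D/Vd)·f/(1−f), so D = Cmin,ss·Vd·(1−f)/f.
D = 25 × 100 × (1−f)/f ≈ 25 × 100 × 7.00000 ≈ 17500.00 mg.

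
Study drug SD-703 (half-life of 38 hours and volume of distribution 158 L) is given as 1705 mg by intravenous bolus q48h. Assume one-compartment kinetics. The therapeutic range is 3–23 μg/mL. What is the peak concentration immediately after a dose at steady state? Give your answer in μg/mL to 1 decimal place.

18.5 μg/mL

τ/t½ = 48/38 ≈ 1.2632, so fraction remaining f = (1/2)^(48/38) ≈ 0.4166.
At steady state, accumulation factor R = 1/(1 − e^(−kτ)) ≈ 1.7141.
Single-dose peak C₀ = D/Vd = 1705/158 ≈ 10.791 μg/mL.
Steady-state peak Cmax,ss = C₀·R ≈ 10.791 × 1.7141 ≈ 18.497 μg/mL.
Peak 18.5 μg/mL vs MTC 23 μg/mL: below toxic threshold.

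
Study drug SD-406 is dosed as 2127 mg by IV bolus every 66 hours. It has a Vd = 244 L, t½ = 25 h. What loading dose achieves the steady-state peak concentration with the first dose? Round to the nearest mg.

2533 mg

f = (1/2)^(66/25) ≈ 0.160428; accumulation ratio R = 1/(1−f) ≈ 1.19108.
Loading dose to hit Cmax,ss on first dose: D_load = D_maint·R ≈ 2127 × 1.19108 ≈ 2533.43 mg.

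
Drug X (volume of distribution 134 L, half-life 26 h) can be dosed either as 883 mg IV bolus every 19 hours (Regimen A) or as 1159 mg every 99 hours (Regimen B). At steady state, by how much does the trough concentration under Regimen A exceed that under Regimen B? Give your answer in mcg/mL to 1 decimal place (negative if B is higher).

Regimen A: f = (1/2)^(19/26) ≈ 0.6026; Cmin,ss = (883/134)·f/(1−f) ≈ 9.992 mcg/mL.
Regimen B: f = (1/2)^(99/26) ≈ 0.0714; Cmin,ss = (1159/134)·f/(1−f) ≈ 0.665 mcg/mL.
Difference ≈ 9.992 − 0.665 ≈ 9.327 mcg/mL.

9.3 mcg/mL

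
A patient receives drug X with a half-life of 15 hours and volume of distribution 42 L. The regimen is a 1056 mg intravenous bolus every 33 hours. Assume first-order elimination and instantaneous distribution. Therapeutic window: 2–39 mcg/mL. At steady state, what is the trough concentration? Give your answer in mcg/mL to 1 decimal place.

7.0 mcg/mL

τ/t½ = 33/15 ≈ 2.2, so fraction remaining f = (1/2)^(33/15) ≈ 0.2176.
Each bolus raises the concentration by D/Vd = 1056/42 ≈ 25.143 mcg/mL.
Steady-state trough Cmin,ss = C₀·f/(1−f) ≈ 25.143 × 0.2176/0.7824 ≈ 6.993 mcg/mL.
Trough 7.0 mcg/mL vs MEC 2 mcg/mL: adequate.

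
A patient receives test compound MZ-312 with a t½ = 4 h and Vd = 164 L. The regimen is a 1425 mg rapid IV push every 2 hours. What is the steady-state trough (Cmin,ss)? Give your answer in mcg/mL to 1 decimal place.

τ/t½ = 2/4 ≈ 0.5, so fraction remaining f = (1/2)^(2/4) ≈ 0.7071.
Single-dose peak C₀ = D/Vd = 1425/164 ≈ 8.689 mcg/mL.
Steady-state trough Cmin,ss = C₀·f/(1−f) ≈ 8.689 × 0.7071/0.2929 ≈ 20.976 mcg/mL.

21.0 mcg/mL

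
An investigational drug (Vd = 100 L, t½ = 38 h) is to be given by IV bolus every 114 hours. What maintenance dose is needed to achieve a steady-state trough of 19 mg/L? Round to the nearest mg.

13300 mg

τ/t½ = 114/38 ≈ 3, so f = (1/2)^(114/38) ≈ 0.125000.
Cmin,ss = (D/Vd)·f/(1−f), so D = Cmin,ss·Vd·(1−f)/f.
D = 19 × 100 × (1−f)/f ≈ 19 × 100 × 7.00000 ≈ 13300.00 mg.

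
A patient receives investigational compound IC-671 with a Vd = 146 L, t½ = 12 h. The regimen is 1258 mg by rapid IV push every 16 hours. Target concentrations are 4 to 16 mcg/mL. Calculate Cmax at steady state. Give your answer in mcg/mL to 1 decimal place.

14.3 mcg/mL

τ/t½ = 16/12 ≈ 1.3333, so fraction remaining f = (1/2)^(16/12) ≈ 0.3969.
At steady state, accumulation factor R = 1/(1 − e^(−kτ)) ≈ 1.6581.
Single-dose peak C₀ = D/Vd = 1258/146 ≈ 8.616 mcg/mL.
Steady-state peak Cmax,ss = C₀·R ≈ 8.616 × 1.6581 ≈ 14.286 mcg/mL.
Peak 14.3 mcg/mL vs MTC 16 mcg/mL: below toxic threshold.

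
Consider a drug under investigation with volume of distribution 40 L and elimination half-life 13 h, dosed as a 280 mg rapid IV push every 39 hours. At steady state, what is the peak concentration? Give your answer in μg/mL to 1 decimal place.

8.0 μg/mL

The dosing interval is 3 half-lives, so f = 2^(−3) = 0.125.
At steady state, R = 1/(1 − 0.125) = 8/7.
Single-dose peak C₀ = D/Vd = 280/40 = 7 μg/mL.
Steady-state peak Cmax,ss = C₀·R = 7 × 8/7 ≈ 8.000 μg/mL.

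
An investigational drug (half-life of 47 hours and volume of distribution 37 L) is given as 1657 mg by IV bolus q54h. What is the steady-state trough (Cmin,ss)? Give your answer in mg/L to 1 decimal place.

τ/t½ = 54/47 ≈ 1.1489, so fraction remaining f = (1/2)^(54/47) ≈ 0.4510.
At steady state, accumulation factor R = 1/(1 − e^(−kτ)) ≈ 1.8215.
Each bolus raises the concentration by D/Vd = 1657/37 ≈ 44.784 mg/L.
Cmax,ss = C₀/(1 − f) ≈ 44.784/0.5490 ≈ 81.574 mg/L.
One interval later, Cmin,ss = Cmax,ss·e^(−kτ) ≈ 81.574 × 0.4510 ≈ 36.790 mg/L.

36.8 mg/L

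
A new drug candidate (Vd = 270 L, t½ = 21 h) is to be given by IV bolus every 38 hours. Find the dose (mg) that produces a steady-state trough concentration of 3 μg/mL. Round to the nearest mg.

2029 mg

τ/t½ = 38/21 ≈ 1.8095, so f = (1/2)^(38/21) ≈ 0.285285.
Cmin,ss = (D/Vd)·f/(1−f), so D = Cmin,ss·Vd·(1−f)/f.
D = 3 × 270 × (1−f)/f ≈ 3 × 270 × 2.50527 ≈ 2029.27 mg.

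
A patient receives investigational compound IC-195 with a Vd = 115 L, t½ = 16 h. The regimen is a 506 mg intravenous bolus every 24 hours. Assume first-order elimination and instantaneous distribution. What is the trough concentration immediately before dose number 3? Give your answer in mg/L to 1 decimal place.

f = (1/2)^(τ/t½) = (1/2)^(24/16) ≈ 0.3536.
C₀ = D/Vd = 506/115 ≈ 4.400 mg/L.
Before the 3rd dose, 2 doses have been given. Superposition: Cmin = C₀·(f + f²).
≈ 4.400 × (0.3536 + 0.1250) ≈ 4.400 × 0.4786 ≈ 2.106 mg/L.

2.1 mg/L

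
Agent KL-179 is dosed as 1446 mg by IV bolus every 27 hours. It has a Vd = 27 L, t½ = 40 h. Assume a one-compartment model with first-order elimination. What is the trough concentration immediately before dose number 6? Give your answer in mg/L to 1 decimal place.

81.1 mg/L

f = (1/2)^(τ/t½) = (1/2)^(27/40) ≈ 0.6263.
C₀ = D/Vd = 1446/27 ≈ 53.556 mg/L.
Before the 6th dose, 5 doses have been given. Superposition: Cmin = C₀·(f + f² + … + f^5).
≈ 53.556 × (0.6263 + 0.3923 + 0.2457 + 0.1539 + 0.0964) ≈ 53.556 × 1.5146 ≈ 81.116 mg/L.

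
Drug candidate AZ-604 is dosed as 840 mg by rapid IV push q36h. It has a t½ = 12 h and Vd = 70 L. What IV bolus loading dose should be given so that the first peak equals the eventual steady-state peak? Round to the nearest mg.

960 mg

f = (1/2)^(36/12) ≈ 0.125000; accumulation ratio R = 1/(1−f) ≈ 1.14286.
Loading dose to hit Cmax,ss on first dose: D_load = D_maint·R ≈ 840 × 1.14286 ≈ 960.00 mg.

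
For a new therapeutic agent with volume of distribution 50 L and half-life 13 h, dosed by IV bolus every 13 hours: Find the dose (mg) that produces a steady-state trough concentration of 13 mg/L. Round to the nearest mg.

τ/t½ = 13/13 ≈ 1, so f = (1/2)^(13/13) ≈ 0.500000.
Cmin,ss = (D/Vd)·f/(1−f), so D = Cmin,ss·Vd·(1−f)/f.
D = 13 × 50 × (1−f)/f ≈ 13 × 50 × 1.00000 ≈ 650.00 mg.

650 mg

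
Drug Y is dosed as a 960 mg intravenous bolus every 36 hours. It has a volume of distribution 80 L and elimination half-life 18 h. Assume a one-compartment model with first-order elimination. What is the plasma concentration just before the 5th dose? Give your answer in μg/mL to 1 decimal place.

f = (1/2)^(τ/t½) = (1/2)^(36/18) ≈ 0.2500.
C₀ = D/Vd = 960/80 ≈ 12.000 μg/mL.
Before the 5th dose, 4 doses have been given. Superposition: Cmin = C₀·(f + f² + … + f^4).
≈ 12.000 × (0.2500 + 0.0625 + 0.0156 + 0.0039) ≈ 12.000 × 0.3320 ≈ 3.984 μg/mL.

4.0 μg/mL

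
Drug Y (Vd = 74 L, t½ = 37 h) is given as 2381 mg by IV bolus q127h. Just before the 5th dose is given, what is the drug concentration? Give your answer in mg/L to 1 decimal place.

3.3 mg/L

f = (1/2)^(τ/t½) = (1/2)^(127/37) ≈ 0.0926.
C₀ = D/Vd = 2381/74 ≈ 32.176 mg/L.
Before the 5th dose, 4 doses have been given. Superposition: Cmin = C₀·(f + f² + … + f^4).
≈ 32.176 × (0.0926 + 0.0086 + 0.0008 + 0.0001) ≈ 32.176 × 0.1021 ≈ 3.285 mg/L.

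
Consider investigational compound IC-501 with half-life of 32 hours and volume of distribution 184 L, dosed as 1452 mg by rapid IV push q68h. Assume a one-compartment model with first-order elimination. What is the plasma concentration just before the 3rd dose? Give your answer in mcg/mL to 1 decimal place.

f = (1/2)^(τ/t½) = (1/2)^(68/32) ≈ 0.2293.
C₀ = D/Vd = 1452/184 ≈ 7.891 mcg/mL.
Before the 3rd dose, 2 doses have been given. Superposition: Cmin = C₀·(f + f²).
≈ 7.891 × (0.2293 + 0.0526) ≈ 7.891 × 0.2819 ≈ 2.224 mcg/mL.

2.2 mcg/mL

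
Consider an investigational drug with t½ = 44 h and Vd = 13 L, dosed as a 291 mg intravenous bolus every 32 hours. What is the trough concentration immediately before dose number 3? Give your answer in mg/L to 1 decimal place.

f = (1/2)^(τ/t½) = (1/2)^(32/44) ≈ 0.6040.
C₀ = D/Vd = 291/13 ≈ 22.385 mg/L.
Before the 3rd dose, 2 doses have been given. Superposition: Cmin = C₀·(f + f²).
≈ 22.385 × (0.6040 + 0.3648) ≈ 22.385 × 0.9688 ≈ 21.687 mg/L.

21.7 mg/L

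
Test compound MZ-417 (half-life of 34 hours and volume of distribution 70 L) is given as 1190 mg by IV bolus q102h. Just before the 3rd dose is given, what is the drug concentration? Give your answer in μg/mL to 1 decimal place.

2.4 μg/mL

f = (1/2)^(τ/t½) = (1/2)^(102/34) ≈ 0.1250.
C₀ = D/Vd = 1190/70 ≈ 17.000 μg/mL.
Before the 3rd dose, 2 doses have been given. Superposition: Cmin = C₀·(f + f²).
≈ 17.000 × (0.1250 + 0.0156) ≈ 17.000 × 0.1406 ≈ 2.390 μg/mL.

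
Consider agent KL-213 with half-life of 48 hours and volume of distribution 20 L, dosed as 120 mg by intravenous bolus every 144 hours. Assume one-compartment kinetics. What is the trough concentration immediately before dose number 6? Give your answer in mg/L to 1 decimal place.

0.9 mg/L

f = (1/2)^(τ/t½) = (1/2)^(144/48) ≈ 0.1250.
C₀ = D/Vd = 120/20 ≈ 6.000 mg/L.
Before the 6th dose, 5 doses have been given. Superposition: Cmin = C₀·(f + f² + … + f^5).
≈ 6.000 × (0.1250 + 0.0156 + 0.0020 + 0.0002 + 0.0000) ≈ 6.000 × 0.1428 ≈ 0.857 mg/L.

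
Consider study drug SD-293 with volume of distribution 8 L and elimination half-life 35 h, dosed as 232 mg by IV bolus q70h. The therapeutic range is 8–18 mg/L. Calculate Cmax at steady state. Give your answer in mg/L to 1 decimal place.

38.7 mg/L

The dosing interval is 2 half-lives, so f = 2^(−2) = 0.25.
At steady state, R = 1/(1 − 0.25) = 4/3.
Single-dose peak C₀ = D/Vd = 232/8 = 29 mg/L.
Steady-state peak Cmax,ss = C₀·R = 29 × 4/3 ≈ 38.667 mg/L.
Peak 38.7 mg/L vs MTC 18 mg/L: exceeds toxic threshold.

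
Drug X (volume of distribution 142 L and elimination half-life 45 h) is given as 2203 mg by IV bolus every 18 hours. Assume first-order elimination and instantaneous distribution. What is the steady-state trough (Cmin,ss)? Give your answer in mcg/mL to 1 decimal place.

k = ln2/t½ = ln2/45 ≈ 0.015403 h⁻¹; fraction remaining f = e^(−kτ) = e^(−0.015403×18) ≈ 0.7579.
Each bolus raises the concentration by D/Vd = 2203/142 ≈ 15.514 mcg/mL.
Steady-state trough Cmin,ss = C₀·f/(1−f) ≈ 15.514 × 0.7579/0.2421 ≈ 48.567 mcg/mL.

48.6 mcg/mL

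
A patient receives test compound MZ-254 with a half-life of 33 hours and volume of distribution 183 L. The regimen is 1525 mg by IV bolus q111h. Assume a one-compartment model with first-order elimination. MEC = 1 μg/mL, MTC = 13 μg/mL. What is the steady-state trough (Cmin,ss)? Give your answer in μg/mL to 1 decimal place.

τ/t½ = 111/33 ≈ 3.3636, so fraction remaining f = (1/2)^(111/33) ≈ 0.0972.
Single-dose peak C₀ = D/Vd = 1525/183 ≈ 8.333 μg/mL.
Steady-state trough Cmin,ss = C₀·f/(1−f) ≈ 8.333 × 0.0972/0.9028 ≈ 0.897 μg/mL.
Trough 0.9 μg/mL vs MEC 1 μg/mL: subtherapeutic.

0.9 μg/mL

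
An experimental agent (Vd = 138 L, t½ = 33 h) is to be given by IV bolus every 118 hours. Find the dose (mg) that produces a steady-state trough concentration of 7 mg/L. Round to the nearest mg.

τ/t½ = 118/33 ≈ 3.5758, so f = (1/2)^(118/33) ≈ 0.083867.
Cmin,ss = (D/Vd)·f/(1−f), so D = Cmin,ss·Vd·(1−f)/f.
D = 7 × 138 × (1−f)/f ≈ 7 × 138 × 10.92364 ≈ 10552.24 mg.

10552 mg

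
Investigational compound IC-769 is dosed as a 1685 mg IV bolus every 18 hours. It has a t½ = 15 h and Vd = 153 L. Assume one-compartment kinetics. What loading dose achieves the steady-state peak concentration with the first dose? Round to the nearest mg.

2984 mg

f = (1/2)^(18/15) ≈ 0.435275; accumulation ratio R = 1/(1−f) ≈ 1.77077.
Loading dose to hit Cmax,ss on first dose: D_load = D_maint·R ≈ 1685 × 1.77077 ≈ 2983.75 mg.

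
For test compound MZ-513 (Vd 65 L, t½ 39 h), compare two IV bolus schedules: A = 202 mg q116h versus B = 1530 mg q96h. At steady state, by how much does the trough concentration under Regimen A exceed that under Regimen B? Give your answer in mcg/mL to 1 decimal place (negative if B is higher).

-4.8 mcg/mL

Regimen A: f = (1/2)^(116/39) ≈ 0.1272; Cmin,ss = (202/65)·f/(1−f) ≈ 0.453 mcg/mL.
Regimen B: f = (1/2)^(96/39) ≈ 0.1816; Cmin,ss = (1530/65)·f/(1−f) ≈ 5.223 mcg/mL.
Difference ≈ 0.453 − 5.223 ≈ -4.770 mcg/mL.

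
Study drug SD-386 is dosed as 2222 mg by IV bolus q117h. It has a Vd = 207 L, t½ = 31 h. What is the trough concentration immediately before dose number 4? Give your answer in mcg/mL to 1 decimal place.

f = (1/2)^(τ/t½) = (1/2)^(117/31) ≈ 0.0731.
C₀ = D/Vd = 2222/207 ≈ 10.734 mcg/mL.
Before the 4th dose, 3 doses have been given. Superposition: Cmin = C₀·(f + f² + … + f^3).
≈ 10.734 × (0.0731 + 0.0053 + 0.0004) ≈ 10.734 × 0.0788 ≈ 0.846 mcg/mL.

0.8 mcg/mL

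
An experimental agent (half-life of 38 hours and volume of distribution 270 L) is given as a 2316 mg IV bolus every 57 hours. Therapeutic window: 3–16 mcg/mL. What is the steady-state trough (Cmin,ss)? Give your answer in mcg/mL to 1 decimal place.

τ/t½ = 57/38 ≈ 1.5, so fraction remaining f = (1/2)^(57/38) ≈ 0.3536.
Single-dose peak C₀ = D/Vd = 2316/270 ≈ 8.578 mcg/mL.
Steady-state trough Cmin,ss = C₀·f/(1−f) ≈ 8.578 × 0.3536/0.6464 ≈ 4.692 mcg/mL.
Trough 4.7 mcg/mL vs MEC 3 mcg/mL: adequate.

4.7 mcg/mL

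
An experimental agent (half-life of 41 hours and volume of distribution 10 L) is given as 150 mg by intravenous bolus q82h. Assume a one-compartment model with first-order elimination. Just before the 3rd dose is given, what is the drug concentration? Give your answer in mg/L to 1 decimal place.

f = (1/2)^(τ/t½) = (1/2)^(82/41) ≈ 0.2500.
C₀ = D/Vd = 150/10 ≈ 15.000 mg/L.
Before the 3rd dose, 2 doses have been given. Superposition: Cmin = C₀·(f + f²).
≈ 15.000 × (0.2500 + 0.0625) ≈ 15.000 × 0.3125 ≈ 4.688 mg/L.

4.7 mg/L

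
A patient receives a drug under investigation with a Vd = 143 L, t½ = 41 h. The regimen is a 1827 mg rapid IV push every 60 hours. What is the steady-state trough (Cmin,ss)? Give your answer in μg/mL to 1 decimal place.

τ/t½ = 60/41 ≈ 1.4634, so fraction remaining f = (1/2)^(60/41) ≈ 0.3626.
At steady state, accumulation factor R = 1/(1 − e^(−kτ)) ≈ 1.5689.
Single-dose peak C₀ = D/Vd = 1827/143 ≈ 12.776 μg/mL.
Cmax,ss = C₀/(1 − f) ≈ 12.776/0.6374 ≈ 20.044 μg/mL.
Steady-state trough Cmin,ss = Cmax,ss·f ≈ 20.044 × 0.3626 ≈ 7.268 μg/mL.

7.3 μg/mL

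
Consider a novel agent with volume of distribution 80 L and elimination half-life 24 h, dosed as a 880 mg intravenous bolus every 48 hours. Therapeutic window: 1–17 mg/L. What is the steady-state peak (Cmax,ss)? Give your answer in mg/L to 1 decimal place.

14.7 mg/L

The dosing interval is 2 half-lives, so f = 2^(−2) = 0.25.
At steady state, R = 1/(1 − 0.25) = 4/3.
Single-dose peak C₀ = D/Vd = 880/80 = 11 mg/L.
Steady-state peak Cmax,ss = C₀·R = 11 × 4/3 ≈ 14.667 mg/L.
Peak 14.7 mg/L vs MTC 17 mg/L: below toxic threshold.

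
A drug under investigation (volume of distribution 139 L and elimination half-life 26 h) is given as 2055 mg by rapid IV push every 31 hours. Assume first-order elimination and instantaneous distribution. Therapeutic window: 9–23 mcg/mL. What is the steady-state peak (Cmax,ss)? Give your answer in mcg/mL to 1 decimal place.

26.3 mcg/mL

τ/t½ = 31/26 ≈ 1.1923, so fraction remaining f = (1/2)^(31/26) ≈ 0.4376.
Accumulation ratio R = 1/(1 − f) ≈ 1/0.5624 ≈ 1.7781.
Single-dose peak C₀ = D/Vd = 2055/139 ≈ 14.784 mcg/mL.
Steady-state peak Cmax,ss = C₀·R ≈ 14.784 × 1.7781 ≈ 26.287 mcg/mL.
Peak 26.3 mcg/mL vs MTC 23 mcg/mL: exceeds toxic threshold.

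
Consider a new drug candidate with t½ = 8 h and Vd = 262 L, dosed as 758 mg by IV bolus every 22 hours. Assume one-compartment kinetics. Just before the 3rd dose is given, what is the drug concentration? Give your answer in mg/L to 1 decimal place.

0.5 mg/L

f = (1/2)^(τ/t½) = (1/2)^(22/8) ≈ 0.1487.
C₀ = D/Vd = 758/262 ≈ 2.893 mg/L.
Before the 3rd dose, 2 doses have been given. Superposition: Cmin = C₀·(f + f²).
≈ 2.893 × (0.1487 + 0.0221) ≈ 2.893 × 0.1708 ≈ 0.494 mg/L.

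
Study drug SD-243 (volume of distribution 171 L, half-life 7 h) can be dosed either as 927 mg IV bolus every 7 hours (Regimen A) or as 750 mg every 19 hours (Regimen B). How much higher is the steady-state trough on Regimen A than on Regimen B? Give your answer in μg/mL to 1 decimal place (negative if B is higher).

Regimen A: f = (1/2)^(7/7) ≈ 0.5000; Cmin,ss = (927/171)·f/(1−f) ≈ 5.421 μg/mL.
Regimen B: f = (1/2)^(19/7) ≈ 0.1524; Cmin,ss = (750/171)·f/(1−f) ≈ 0.789 μg/mL.
Difference ≈ 5.421 − 0.789 ≈ 4.632 μg/mL.

4.6 μg/mL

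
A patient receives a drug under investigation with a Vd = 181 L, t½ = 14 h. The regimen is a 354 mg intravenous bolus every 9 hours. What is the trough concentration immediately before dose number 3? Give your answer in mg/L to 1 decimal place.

2.1 mg/L

f = (1/2)^(τ/t½) = (1/2)^(9/14) ≈ 0.6404.
C₀ = D/Vd = 354/181 ≈ 1.956 mg/L.
Before the 3rd dose, 2 doses have been given. Superposition: Cmin = C₀·(f + f²).
≈ 1.956 × (0.6404 + 0.4101) ≈ 1.956 × 1.0505 ≈ 2.055 mg/L.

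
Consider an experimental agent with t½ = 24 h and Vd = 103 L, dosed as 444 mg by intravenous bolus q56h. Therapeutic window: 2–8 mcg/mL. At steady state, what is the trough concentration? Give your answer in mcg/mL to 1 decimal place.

1.1 mcg/mL

τ/t½ = 56/24 ≈ 2.3333, so fraction remaining f = (1/2)^(56/24) ≈ 0.1984.
At steady state, accumulation factor R = 1/(1 − e^(−kτ)) ≈ 1.2475.
Each bolus raises the concentration by D/Vd = 444/103 ≈ 4.311 mcg/mL.
Cmax,ss = C₀/(1 − f) ≈ 4.311/0.8016 ≈ 5.378 mcg/mL.
One interval later, Cmin,ss = Cmax,ss·e^(−kτ) ≈ 5.378 × 0.1984 ≈ 1.067 mcg/mL.
Trough 1.1 mcg/mL vs MEC 2 mcg/mL: subtherapeutic.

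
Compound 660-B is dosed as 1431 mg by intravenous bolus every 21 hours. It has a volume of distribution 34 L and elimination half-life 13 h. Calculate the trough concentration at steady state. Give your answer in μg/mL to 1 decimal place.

k = ln2/t½ = ln2/13 ≈ 0.053319 h⁻¹; fraction remaining f = e^(−kτ) = e^(−0.053319×21) ≈ 0.3264.
Single-dose peak C₀ = D/Vd = 1431/34 ≈ 42.088 μg/mL.
Steady-state trough Cmin,ss = C₀·f/(1−f) ≈ 42.088 × 0.3264/0.6736 ≈ 20.394 μg/mL.

20.4 μg/mL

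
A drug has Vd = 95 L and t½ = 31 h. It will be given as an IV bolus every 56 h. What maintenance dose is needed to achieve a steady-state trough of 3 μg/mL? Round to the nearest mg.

712 mg

τ/t½ = 56/31 ≈ 1.8065, so f = (1/2)^(56/31) ≈ 0.285893.
Cmin,ss = (D/Vd)·f/(1−f), so D = Cmin,ss·Vd·(1−f)/f.
D = 3 × 95 × (1−f)/f ≈ 3 × 95 × 2.49781 ≈ 711.88 mg.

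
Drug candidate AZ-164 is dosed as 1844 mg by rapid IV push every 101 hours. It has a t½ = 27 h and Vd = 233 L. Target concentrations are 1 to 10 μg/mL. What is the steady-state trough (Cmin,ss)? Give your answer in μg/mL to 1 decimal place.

0.6 μg/mL

k = ln2/t½ = ln2/27 ≈ 0.025672 h⁻¹; fraction remaining f = e^(−kτ) = e^(−0.025672×101) ≈ 0.0748.
Each bolus raises the concentration by D/Vd = 1844/233 ≈ 7.914 μg/mL.
Steady-state trough Cmin,ss = C₀·f/(1−f) ≈ 7.914 × 0.0748/0.9252 ≈ 0.640 μg/mL.
Trough 0.6 μg/mL vs MEC 1 μg/mL: subtherapeutic.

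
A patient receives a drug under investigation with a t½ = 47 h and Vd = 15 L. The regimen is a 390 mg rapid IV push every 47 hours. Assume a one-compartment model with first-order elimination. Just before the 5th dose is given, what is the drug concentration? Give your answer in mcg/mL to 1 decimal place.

24.4 mcg/mL

f = (1/2)^(τ/t½) = (1/2)^(47/47) ≈ 0.5000.
C₀ = D/Vd = 390/15 ≈ 26.000 mcg/mL.
Before the 5th dose, 4 doses have been given. Superposition: Cmin = C₀·(f + f² + … + f^4).
≈ 26.000 × (0.5000 + 0.2500 + 0.1250 + 0.0625) ≈ 26.000 × 0.9375 ≈ 24.375 mcg/mL.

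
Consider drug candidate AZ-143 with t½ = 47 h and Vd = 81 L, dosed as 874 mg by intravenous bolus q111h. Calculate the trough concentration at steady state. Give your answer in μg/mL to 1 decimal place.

2.6 μg/mL

Over one 111-h interval, 111/47 ≈ 2.3617 half-lives elapse, leaving f ≈ 0.1946 of each dose.
Single-dose peak C₀ = D/Vd = 874/81 ≈ 10.790 μg/mL.
Steady-state trough Cmin,ss = C₀·f/(1−f) ≈ 10.790 × 0.1946/0.8054 ≈ 2.607 μg/mL.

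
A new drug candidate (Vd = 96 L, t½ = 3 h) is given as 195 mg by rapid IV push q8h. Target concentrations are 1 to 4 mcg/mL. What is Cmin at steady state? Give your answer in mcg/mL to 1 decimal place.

0.4 mcg/mL

τ/t½ = 8/3 ≈ 2.6667, so fraction remaining f = (1/2)^(8/3) ≈ 0.1575.
Accumulation ratio R = 1/(1 − f) ≈ 1/0.8425 ≈ 1.1869.
Single-dose peak C₀ = D/Vd = 195/96 ≈ 2.031 mcg/mL.
Cmax,ss = C₀/(1 − f) ≈ 2.031/0.8425 ≈ 2.411 mcg/mL.
One interval later, Cmin,ss = Cmax,ss·e^(−kτ) ≈ 2.411 × 0.1575 ≈ 0.380 mcg/mL.
Trough 0.4 mcg/mL vs MEC 1 mcg/mL: subtherapeutic.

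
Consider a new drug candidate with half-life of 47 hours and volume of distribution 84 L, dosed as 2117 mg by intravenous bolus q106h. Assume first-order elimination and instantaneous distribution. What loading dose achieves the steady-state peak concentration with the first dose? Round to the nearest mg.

2678 mg

f = (1/2)^(106/47) ≈ 0.209450; accumulation ratio R = 1/(1−f) ≈ 1.26494.
Loading dose to hit Cmax,ss on first dose: D_load = D_maint·R ≈ 2117 × 1.26494 ≈ 2677.88 mg.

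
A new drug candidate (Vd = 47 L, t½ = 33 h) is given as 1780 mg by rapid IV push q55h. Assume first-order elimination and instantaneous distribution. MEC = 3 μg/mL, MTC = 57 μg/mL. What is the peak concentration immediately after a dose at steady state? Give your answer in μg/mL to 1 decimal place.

τ/t½ = 55/33 ≈ 1.6667, so fraction remaining f = (1/2)^(55/33) ≈ 0.3150.
At steady state, accumulation factor R = 1/(1 − e^(−kτ)) ≈ 1.4599.
Single-dose peak C₀ = D/Vd = 1780/47 ≈ 37.872 μg/mL.
Steady-state peak Cmax,ss = C₀·R ≈ 37.872 × 1.4599 ≈ 55.289 μg/mL.
Peak 55.3 μg/mL vs MTC 57 μg/mL: below toxic threshold.

55.3 μg/mL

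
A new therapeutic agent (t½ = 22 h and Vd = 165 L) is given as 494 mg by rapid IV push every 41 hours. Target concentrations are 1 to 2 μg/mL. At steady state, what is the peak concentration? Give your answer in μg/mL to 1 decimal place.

τ/t½ = 41/22 ≈ 1.8636, so fraction remaining f = (1/2)^(41/22) ≈ 0.2748.
At steady state, accumulation factor R = 1/(1 − e^(−kτ)) ≈ 1.3789.
Single-dose peak C₀ = D/Vd = 494/165 ≈ 2.994 μg/mL.
Cmax,ss = C₀/(1 − f) ≈ 2.994/0.7252 ≈ 4.129 μg/mL.
Peak 4.1 μg/mL vs MTC 2 μg/mL: exceeds toxic threshold.

4.1 μg/mL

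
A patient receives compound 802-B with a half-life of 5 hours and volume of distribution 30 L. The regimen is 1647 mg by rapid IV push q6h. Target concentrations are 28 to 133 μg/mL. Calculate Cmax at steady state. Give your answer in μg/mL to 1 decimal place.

97.2 μg/mL

τ/t½ = 6/5 ≈ 1.2, so fraction remaining f = (1/2)^(6/5) ≈ 0.4353.
At steady state, accumulation factor R = 1/(1 − e^(−kτ)) ≈ 1.7709.
Single-dose peak C₀ = D/Vd = 1647/30 ≈ 54.900 μg/mL.
Steady-state peak Cmax,ss = C₀·R ≈ 54.900 × 1.7709 ≈ 97.222 μg/mL.
Peak 97.2 μg/mL vs MTC 133 μg/mL: below toxic threshold.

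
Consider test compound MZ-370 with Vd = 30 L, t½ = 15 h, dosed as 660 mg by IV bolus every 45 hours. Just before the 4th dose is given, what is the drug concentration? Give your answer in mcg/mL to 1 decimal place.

3.1 mcg/mL

f = (1/2)^(τ/t½) = (1/2)^(45/15) ≈ 0.1250.
C₀ = D/Vd = 660/30 ≈ 22.000 mcg/mL.
Before the 4th dose, 3 doses have been given. Superposition: Cmin = C₀·(f + f² + … + f^3).
≈ 22.000 × (0.1250 + 0.0156 + 0.0020) ≈ 22.000 × 0.1426 ≈ 3.137 mcg/mL.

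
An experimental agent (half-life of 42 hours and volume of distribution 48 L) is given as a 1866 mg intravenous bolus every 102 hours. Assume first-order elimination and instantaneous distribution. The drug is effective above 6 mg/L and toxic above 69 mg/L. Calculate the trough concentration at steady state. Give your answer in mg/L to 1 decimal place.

τ/t½ = 102/42 ≈ 2.4286, so fraction remaining f = (1/2)^(102/42) ≈ 0.1857.
Accumulation ratio R = 1/(1 − f) ≈ 1/0.8143 ≈ 1.2280.
Each bolus raises the concentration by D/Vd = 1866/48 ≈ 38.875 mg/L.
Steady-state peak Cmax,ss = C₀·R ≈ 38.875 × 1.2280 ≈ 47.739 mg/L.
Steady-state trough Cmin,ss = Cmax,ss·f ≈ 47.739 × 0.1857 ≈ 8.865 mg/L.
Trough 8.9 mg/L vs MEC 6 mg/L: adequate.

8.9 mg/L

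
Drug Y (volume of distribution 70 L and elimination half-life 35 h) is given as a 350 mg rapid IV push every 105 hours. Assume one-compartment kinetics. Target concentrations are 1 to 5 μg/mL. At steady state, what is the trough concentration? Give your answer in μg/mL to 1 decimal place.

0.7 μg/mL

τ = 105 h = 3 half-lives, so f = (1/2)^3 = 0.125.
Accumulation ratio R = 1/(1 − f) = 1/0.875 = 8/7.
Single-dose peak C₀ = D/Vd = 350/70 = 5 μg/mL.
Steady-state peak Cmax,ss = C₀·R = 5 × 8/7 ≈ 5.714 μg/mL.
Steady-state trough Cmin,ss = Cmax,ss·f ≈ 5.714 × 0.125 ≈ 0.714 μg/mL.
Trough 0.7 μg/mL vs MEC 1 μg/mL: subtherapeutic.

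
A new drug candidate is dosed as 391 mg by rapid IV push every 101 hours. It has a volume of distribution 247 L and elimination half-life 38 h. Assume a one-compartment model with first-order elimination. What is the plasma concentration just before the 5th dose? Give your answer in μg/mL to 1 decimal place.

0.3 μg/mL

f = (1/2)^(τ/t½) = (1/2)^(101/38) ≈ 0.1585.
C₀ = D/Vd = 391/247 ≈ 1.583 μg/mL.
Before the 5th dose, 4 doses have been given. Superposition: Cmin = C₀·(f + f² + … + f^4).
≈ 1.583 × (0.1585 + 0.0251 + 0.0040 + 0.0006) ≈ 1.583 × 0.1882 ≈ 0.298 μg/mL.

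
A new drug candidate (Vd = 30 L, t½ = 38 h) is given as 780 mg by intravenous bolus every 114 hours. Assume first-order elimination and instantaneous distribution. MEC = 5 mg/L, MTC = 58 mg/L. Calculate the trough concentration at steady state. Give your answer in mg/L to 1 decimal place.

The dosing interval is 3 half-lives, so f = 2^(−3) = 0.125.
At steady state, R = 1/(1 − 0.125) = 8/7.
Single-dose peak C₀ = D/Vd = 780/30 = 26 mg/L.
Steady-state peak Cmax,ss = C₀·R = 26 × 8/7 ≈ 29.714 mg/L.
Steady-state trough Cmin,ss = Cmax,ss·f ≈ 29.714 × 0.125 ≈ 3.714 mg/L.
Trough 3.7 mg/L vs MEC 5 mg/L: subtherapeutic.

3.7 mg/L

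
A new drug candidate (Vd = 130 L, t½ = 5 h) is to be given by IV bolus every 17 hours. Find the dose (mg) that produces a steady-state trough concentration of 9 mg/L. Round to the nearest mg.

τ/t½ = 17/5 ≈ 3.4, so f = (1/2)^(17/5) ≈ 0.094732.
Cmin,ss = (D/Vd)·f/(1−f), so D = Cmin,ss·Vd·(1−f)/f.
D = 9 × 130 × (1−f)/f ≈ 9 × 130 × 9.55610 ≈ 11180.64 mg.

11181 mg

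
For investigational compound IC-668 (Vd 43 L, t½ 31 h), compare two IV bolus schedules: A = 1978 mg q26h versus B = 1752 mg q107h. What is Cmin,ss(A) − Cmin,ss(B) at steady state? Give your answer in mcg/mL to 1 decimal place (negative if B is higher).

54.2 mcg/mL

Regimen A: f = (1/2)^(26/31) ≈ 0.5591; Cmin,ss = (1978/43)·f/(1−f) ≈ 58.332 mcg/mL.
Regimen B: f = (1/2)^(107/31) ≈ 0.0914; Cmin,ss = (1752/43)·f/(1−f) ≈ 4.099 mcg/mL.
Difference ≈ 58.332 − 4.099 ≈ 54.233 mcg/mL.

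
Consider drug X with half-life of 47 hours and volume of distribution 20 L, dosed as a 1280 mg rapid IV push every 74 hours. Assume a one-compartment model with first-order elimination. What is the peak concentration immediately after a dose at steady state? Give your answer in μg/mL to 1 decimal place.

96.4 μg/mL

Over one 74-h interval, 74/47 ≈ 1.5745 half-lives elapse, leaving f ≈ 0.3358 of each dose.
At steady state, accumulation factor R = 1/(1 − e^(−kτ)) ≈ 1.5056.
Each bolus raises the concentration by D/Vd = 1280/20 ≈ 64.000 μg/mL.
Steady-state peak Cmax,ss = C₀·R ≈ 64.000 × 1.5056 ≈ 96.358 μg/mL.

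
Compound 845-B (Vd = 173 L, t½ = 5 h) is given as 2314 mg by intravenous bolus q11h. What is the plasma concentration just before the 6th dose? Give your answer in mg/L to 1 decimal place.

3.7 mg/L

f = (1/2)^(τ/t½) = (1/2)^(11/5) ≈ 0.2176.
C₀ = D/Vd = 2314/173 ≈ 13.376 mg/L.
Before the 6th dose, 5 doses have been given. Superposition: Cmin = C₀·(f + f² + … + f^5).
≈ 13.376 × (0.2176 + 0.0473 + 0.0103 + 0.0022 + 0.0005) ≈ 13.376 × 0.2779 ≈ 3.717 mg/L.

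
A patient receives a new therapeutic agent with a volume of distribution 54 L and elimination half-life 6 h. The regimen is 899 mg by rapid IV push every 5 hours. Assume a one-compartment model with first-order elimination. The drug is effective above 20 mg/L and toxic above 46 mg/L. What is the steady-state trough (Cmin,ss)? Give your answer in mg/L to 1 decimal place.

k = ln2/t½ = ln2/6 ≈ 0.115525 h⁻¹; fraction remaining f = e^(−kτ) = e^(−0.115525×5) ≈ 0.5612.
Accumulation ratio R = 1/(1 − f) ≈ 1/0.4388 ≈ 2.2789.
Each bolus raises the concentration by D/Vd = 899/54 ≈ 16.648 mg/L.
Steady-state peak Cmax,ss = C₀·R ≈ 16.648 × 2.2789 ≈ 37.939 mg/L.
One interval later, Cmin,ss = Cmax,ss·e^(−kτ) ≈ 37.939 × 0.5612 ≈ 21.291 mg/L.
Trough 21.3 mg/L vs MEC 20 mg/L: adequate.

21.3 mg/L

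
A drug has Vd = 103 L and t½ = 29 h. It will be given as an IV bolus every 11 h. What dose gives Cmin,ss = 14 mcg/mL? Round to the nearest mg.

τ/t½ = 11/29 ≈ 0.37931, so f = (1/2)^(11/29) ≈ 0.768805.
Cmin,ss = (D/Vd)·f/(1−f), so D = Cmin,ss·Vd·(1−f)/f.
D = 14 × 103 × (1−f)/f ≈ 14 × 103 × 0.30072 ≈ 433.64 mg.

434 mg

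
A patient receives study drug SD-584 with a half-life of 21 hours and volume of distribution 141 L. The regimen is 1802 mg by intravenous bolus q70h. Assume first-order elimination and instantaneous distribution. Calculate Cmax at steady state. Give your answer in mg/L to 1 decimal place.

τ/t½ = 70/21 ≈ 3.3333, so fraction remaining f = (1/2)^(70/21) ≈ 0.0992.
At steady state, accumulation factor R = 1/(1 − e^(−kτ)) ≈ 1.1101.
Each bolus raises the concentration by D/Vd = 1802/141 ≈ 12.780 mg/L.
Steady-state peak Cmax,ss = C₀·R ≈ 12.780 × 1.1101 ≈ 14.187 mg/L.

14.2 mg/L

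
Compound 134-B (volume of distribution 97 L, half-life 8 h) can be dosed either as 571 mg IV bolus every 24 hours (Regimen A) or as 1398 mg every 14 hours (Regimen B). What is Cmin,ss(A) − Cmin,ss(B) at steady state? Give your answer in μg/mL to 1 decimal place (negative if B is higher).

Regimen A: f = (1/2)^(24/8) ≈ 0.1250; Cmin,ss = (571/97)·f/(1−f) ≈ 0.841 μg/mL.
Regimen B: f = (1/2)^(14/8) ≈ 0.2973; Cmin,ss = (1398/97)·f/(1−f) ≈ 6.098 μg/mL.
Difference ≈ 0.841 − 6.098 ≈ -5.257 μg/mL.

-5.3 μg/mL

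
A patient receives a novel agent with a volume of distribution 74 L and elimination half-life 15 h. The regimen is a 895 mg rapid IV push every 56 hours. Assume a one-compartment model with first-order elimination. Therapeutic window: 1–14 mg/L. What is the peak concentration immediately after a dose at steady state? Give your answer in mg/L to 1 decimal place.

Over one 56-h interval, 56/15 ≈ 3.7333 half-lives elapse, leaving f ≈ 0.0752 of each dose.
At steady state, accumulation factor R = 1/(1 − e^(−kτ)) ≈ 1.0813.
Single-dose peak C₀ = D/Vd = 895/74 ≈ 12.095 mg/L.
Cmax,ss = C₀/(1 − f) ≈ 12.095/0.9248 ≈ 13.079 mg/L.
Peak 13.1 mg/L vs MTC 14 mg/L: below toxic threshold.

13.1 mg/L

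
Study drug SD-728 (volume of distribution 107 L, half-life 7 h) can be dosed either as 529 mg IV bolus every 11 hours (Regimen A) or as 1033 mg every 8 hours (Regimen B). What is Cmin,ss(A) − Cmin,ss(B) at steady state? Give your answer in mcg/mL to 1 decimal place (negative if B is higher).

-5.5 mcg/mL

Regimen A: f = (1/2)^(11/7) ≈ 0.3365; Cmin,ss = (529/107)·f/(1−f) ≈ 2.507 mcg/mL.
Regimen B: f = (1/2)^(8/7) ≈ 0.4529; Cmin,ss = (1033/107)·f/(1−f) ≈ 7.992 mcg/mL.
Difference ≈ 2.507 − 7.992 ≈ -5.485 mcg/mL.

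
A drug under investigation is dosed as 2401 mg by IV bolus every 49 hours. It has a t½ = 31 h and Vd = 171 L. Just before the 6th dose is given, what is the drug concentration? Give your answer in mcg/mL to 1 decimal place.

f = (1/2)^(τ/t½) = (1/2)^(49/31) ≈ 0.3343.
C₀ = D/Vd = 2401/171 ≈ 14.041 mcg/mL.
Before the 6th dose, 5 doses have been given. Superposition: Cmin = C₀·(f + f² + … + f^5).
≈ 14.041 × (0.3343 + 0.1118 + 0.0374 + 0.0125 + 0.0042) ≈ 14.041 × 0.5002 ≈ 7.023 mcg/mL.

7.0 mcg/mL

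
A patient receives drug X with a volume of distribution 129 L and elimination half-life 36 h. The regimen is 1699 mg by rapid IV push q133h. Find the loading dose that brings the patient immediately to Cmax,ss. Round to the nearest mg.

f = (1/2)^(133/36) ≈ 0.077243; accumulation ratio R = 1/(1−f) ≈ 1.08371.
Loading dose to hit Cmax,ss on first dose: D_load = D_maint·R ≈ 1699 × 1.08371 ≈ 1841.22 mg.

1841 mg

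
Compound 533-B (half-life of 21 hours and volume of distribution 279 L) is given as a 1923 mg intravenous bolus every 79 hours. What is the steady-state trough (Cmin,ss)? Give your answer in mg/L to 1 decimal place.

0.5 mg/L

Over one 79-h interval, 79/21 ≈ 3.7619 half-lives elapse, leaving f ≈ 0.0737 of each dose.
Single-dose peak C₀ = D/Vd = 1923/279 ≈ 6.892 mg/L.
Steady-state trough Cmin,ss = C₀·f/(1−f) ≈ 6.892 × 0.0737/0.9263 ≈ 0.548 mg/L.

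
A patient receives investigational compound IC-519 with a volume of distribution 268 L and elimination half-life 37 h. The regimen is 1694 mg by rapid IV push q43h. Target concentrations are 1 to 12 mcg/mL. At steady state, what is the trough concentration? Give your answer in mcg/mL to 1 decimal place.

k = ln2/t½ = ln2/37 ≈ 0.018734 h⁻¹; fraction remaining f = e^(−kτ) = e^(−0.018734×43) ≈ 0.4468.
Accumulation ratio R = 1/(1 − f) ≈ 1/0.5532 ≈ 1.8077.
Single-dose peak C₀ = D/Vd = 1694/268 ≈ 6.321 mcg/mL.
Cmax,ss = C₀/(1 − f) ≈ 6.321/0.5532 ≈ 11.426 mcg/mL.
One interval later, Cmin,ss = Cmax,ss·e^(−kτ) ≈ 11.426 × 0.4468 ≈ 5.105 mcg/mL.
Trough 5.1 mcg/mL vs MEC 1 mcg/mL: adequate.

5.1 mcg/mL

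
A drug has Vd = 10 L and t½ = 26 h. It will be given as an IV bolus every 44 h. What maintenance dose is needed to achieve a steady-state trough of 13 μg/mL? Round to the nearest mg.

τ/t½ = 44/26 ≈ 1.6923, so f = (1/2)^(44/26) ≈ 0.309432.
Cmin,ss = (D/Vd)·f/(1−f), so D = Cmin,ss·Vd·(1−f)/f.
D = 13 × 10 × (1−f)/f ≈ 13 × 10 × 2.23173 ≈ 290.12 mg.

290 mg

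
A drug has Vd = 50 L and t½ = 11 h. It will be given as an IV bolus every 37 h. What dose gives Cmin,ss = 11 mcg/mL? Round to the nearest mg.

τ/t½ = 37/11 ≈ 3.3636, so f = (1/2)^(37/11) ≈ 0.097150.
Cmin,ss = (D/Vd)·f/(1−f), so D = Cmin,ss·Vd·(1−f)/f.
D = 11 × 50 × (1−f)/f ≈ 11 × 50 × 9.29336 ≈ 5111.35 mg.

5111 mg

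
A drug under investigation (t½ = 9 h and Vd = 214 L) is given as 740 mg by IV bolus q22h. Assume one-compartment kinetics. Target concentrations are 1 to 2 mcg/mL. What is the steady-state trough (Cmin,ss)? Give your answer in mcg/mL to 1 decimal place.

τ/t½ = 22/9 ≈ 2.4444, so fraction remaining f = (1/2)^(22/9) ≈ 0.1837.
Single-dose peak C₀ = D/Vd = 740/214 ≈ 3.458 mcg/mL.
Steady-state trough Cmin,ss = C₀·f/(1−f) ≈ 3.458 × 0.1837/0.8163 ≈ 0.778 mcg/mL.
Trough 0.8 mcg/mL vs MEC 1 mcg/mL: subtherapeutic.

0.8 mcg/mL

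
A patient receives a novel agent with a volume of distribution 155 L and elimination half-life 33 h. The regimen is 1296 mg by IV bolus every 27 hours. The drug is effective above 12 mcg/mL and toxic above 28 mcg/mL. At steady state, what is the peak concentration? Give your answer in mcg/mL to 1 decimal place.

τ/t½ = 27/33 ≈ 0.81818, so fraction remaining f = (1/2)^(27/33) ≈ 0.5672.
Accumulation ratio R = 1/(1 − f) ≈ 1/0.4328 ≈ 2.3105.
Each bolus raises the concentration by D/Vd = 1296/155 ≈ 8.361 mcg/mL.
Steady-state peak Cmax,ss = C₀·R ≈ 8.361 × 2.3105 ≈ 19.318 mcg/mL.
Peak 19.3 mcg/mL vs MTC 28 mcg/mL: below toxic threshold.

19.3 mcg/mL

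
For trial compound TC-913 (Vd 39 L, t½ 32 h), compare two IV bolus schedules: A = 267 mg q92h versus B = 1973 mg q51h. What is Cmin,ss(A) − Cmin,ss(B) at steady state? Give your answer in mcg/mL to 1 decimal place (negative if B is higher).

-24.0 mcg/mL

Regimen A: f = (1/2)^(92/32) ≈ 0.1363; Cmin,ss = (267/39)·f/(1−f) ≈ 1.080 mcg/mL.
Regimen B: f = (1/2)^(51/32) ≈ 0.3313; Cmin,ss = (1973/39)·f/(1−f) ≈ 25.064 mcg/mL.
Difference ≈ 1.080 − 25.064 ≈ -23.984 mcg/mL.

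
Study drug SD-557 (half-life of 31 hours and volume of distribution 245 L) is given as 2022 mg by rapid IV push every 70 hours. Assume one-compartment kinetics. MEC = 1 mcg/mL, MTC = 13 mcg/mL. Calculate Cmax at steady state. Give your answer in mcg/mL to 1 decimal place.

10.4 mcg/mL

Over one 70-h interval, 70/31 ≈ 2.2581 half-lives elapse, leaving f ≈ 0.2091 of each dose.
Accumulation ratio R = 1/(1 − f) ≈ 1/0.7909 ≈ 1.2644.
Each bolus raises the concentration by D/Vd = 2022/245 ≈ 8.253 mcg/mL.
Cmax,ss = C₀/(1 − f) ≈ 8.253/0.7909 ≈ 10.435 mcg/mL.
Peak 10.4 mcg/mL vs MTC 13 mcg/mL: below toxic threshold.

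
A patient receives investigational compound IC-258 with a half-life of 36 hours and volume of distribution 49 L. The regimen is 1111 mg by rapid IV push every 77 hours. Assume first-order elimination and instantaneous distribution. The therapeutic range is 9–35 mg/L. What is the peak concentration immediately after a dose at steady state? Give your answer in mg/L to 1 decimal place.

Over one 77-h interval, 77/36 ≈ 2.1389 half-lives elapse, leaving f ≈ 0.2271 of each dose.
Accumulation ratio R = 1/(1 − f) ≈ 1/0.7729 ≈ 1.2938.
Single-dose peak C₀ = D/Vd = 1111/49 ≈ 22.673 mg/L.
Steady-state peak Cmax,ss = C₀·R ≈ 22.673 × 1.2938 ≈ 29.334 mg/L.
Peak 29.3 mg/L vs MTC 35 mg/L: below toxic threshold.

29.3 mg/L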